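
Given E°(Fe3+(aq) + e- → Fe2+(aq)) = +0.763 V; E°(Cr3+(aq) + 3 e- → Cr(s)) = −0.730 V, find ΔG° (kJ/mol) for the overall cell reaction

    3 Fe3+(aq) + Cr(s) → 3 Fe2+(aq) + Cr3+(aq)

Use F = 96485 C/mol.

−432 kJ/mol

In the reaction as written Fe3+(aq) is reduced, so the Fe³⁺/Fe²⁺ couple is the cathode and Cr³⁺/Cr is the anode.
E°cell = +0.763 − (−0.730) = +1.493 V; balancing electrons gives n = 3.
ΔG° = −nFE°cell = −(3)(96485)(+1.493) J/mol = −432 kJ/mol.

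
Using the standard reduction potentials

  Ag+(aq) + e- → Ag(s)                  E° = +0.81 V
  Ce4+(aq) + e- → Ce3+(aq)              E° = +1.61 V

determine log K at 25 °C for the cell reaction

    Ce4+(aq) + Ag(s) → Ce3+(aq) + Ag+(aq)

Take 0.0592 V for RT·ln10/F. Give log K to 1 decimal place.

The Ce⁴⁺/Ce³⁺ couple is reduced (cathode); E°cell = +1.61 − (+0.81) = +0.80 V with n = 1.
At equilibrium E = 0, so log K = nE°cell / 0.0592 = (1)(+0.80) / 0.0592 = 13.5.

log K = 13.5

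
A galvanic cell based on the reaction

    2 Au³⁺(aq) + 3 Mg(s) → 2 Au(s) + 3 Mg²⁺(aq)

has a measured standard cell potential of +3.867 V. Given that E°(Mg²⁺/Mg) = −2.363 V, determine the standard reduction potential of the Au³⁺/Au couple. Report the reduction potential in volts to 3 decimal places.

+1.504 V

In the reaction as written the Au³⁺/Au couple is reduced (cathode) and Mg²⁺/Mg is oxidized (anode), so E°cell = E°(Au³⁺/Au) − E°(Mg²⁺/Mg).
E°(Au³⁺/Au) = E°cell + E°(anode) = +3.867 + (−2.363) = +1.504 V.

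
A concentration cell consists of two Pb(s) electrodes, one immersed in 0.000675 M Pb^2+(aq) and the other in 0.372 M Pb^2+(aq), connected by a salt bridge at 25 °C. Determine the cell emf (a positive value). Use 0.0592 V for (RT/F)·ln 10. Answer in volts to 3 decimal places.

For a concentration cell E°cell = 0, since both electrodes use the same couple.
The compartment with the higher Pb^2+(aq) concentration (0.372 M) acts as the cathode; ions are reduced there and produced at the dilute (0.000675 M) anode.
With n = 2, Ecell = −(0.0592/2)·log([dilute]/[conc]) = −(0.0592/2)·log(0.000675/0.372) = +0.081 V.

0.081 V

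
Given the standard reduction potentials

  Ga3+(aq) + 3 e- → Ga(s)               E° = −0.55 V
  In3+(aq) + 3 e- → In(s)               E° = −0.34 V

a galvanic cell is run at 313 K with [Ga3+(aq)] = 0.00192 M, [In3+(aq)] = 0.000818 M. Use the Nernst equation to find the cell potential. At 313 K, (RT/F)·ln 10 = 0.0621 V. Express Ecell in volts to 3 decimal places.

+0.202 V

In³⁺/In is reduced (cathode, E° = −0.34 V) and Ga³⁺/Ga is oxidized (anode).
E°cell = −0.34 − (−0.55) = +0.21 V, with n = 3 electrons transferred.
Balancing gives In3+(aq) + Ga(s) → In(s) + Ga3+(aq); hence Q = [Ga3+(aq)] / [In3+(aq)] = 2.35 (log Q = 0.371).
By the Nernst equation, E = +0.21 − (0.0621/3)·(0.371) = +0.202 V.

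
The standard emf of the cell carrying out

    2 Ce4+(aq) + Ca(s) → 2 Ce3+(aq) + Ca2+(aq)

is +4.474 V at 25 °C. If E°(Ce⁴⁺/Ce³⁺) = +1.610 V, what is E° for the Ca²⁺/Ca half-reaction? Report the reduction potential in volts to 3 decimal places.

−2.864 V

In the reaction as written the Ce⁴⁺/Ce³⁺ couple is reduced (cathode) and Ca²⁺/Ca is oxidized (anode), so E°cell = E°(Ce⁴⁺/Ce³⁺) − E°(Ca²⁺/Ca).
E°(Ca²⁺/Ca) = E°(cathode) − E°cell = +1.610 − (+4.474) = −2.864 V.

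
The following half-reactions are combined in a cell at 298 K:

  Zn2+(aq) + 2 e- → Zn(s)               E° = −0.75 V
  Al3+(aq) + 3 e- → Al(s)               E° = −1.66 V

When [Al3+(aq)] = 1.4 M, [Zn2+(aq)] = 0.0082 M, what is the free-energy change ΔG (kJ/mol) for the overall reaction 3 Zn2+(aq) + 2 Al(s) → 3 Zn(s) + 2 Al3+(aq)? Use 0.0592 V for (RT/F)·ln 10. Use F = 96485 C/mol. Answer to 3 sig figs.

−489 kJ/mol

E°cell = −0.75 − (−1.66) = +0.91 V; the balanced reaction transfers n = 6 electrons.
Q = [Al3+(aq)]^2 / [Zn2+(aq)]^3 = 3.55×10^6, so log Q = 6.551 and E = +0.91 − (0.0592/6)(6.551) = +0.8454 V.
Finally ΔG = −nFE = −(6)(96485 C/mol)(+0.8454 V) = −489 kJ/mol.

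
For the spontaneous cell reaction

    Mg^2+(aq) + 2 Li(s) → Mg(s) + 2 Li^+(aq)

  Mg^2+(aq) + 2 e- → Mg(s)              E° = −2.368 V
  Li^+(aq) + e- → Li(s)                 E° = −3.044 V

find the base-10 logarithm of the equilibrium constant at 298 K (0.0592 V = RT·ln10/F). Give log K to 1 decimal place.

log K = 22.8

The Mg²⁺/Mg couple is reduced (cathode); E°cell = −2.368 − (−3.044) = +0.676 V with n = 2.
At equilibrium E = 0, so log K = nE°cell / 0.0592 = (2)(+0.676) / 0.0592 = 22.8.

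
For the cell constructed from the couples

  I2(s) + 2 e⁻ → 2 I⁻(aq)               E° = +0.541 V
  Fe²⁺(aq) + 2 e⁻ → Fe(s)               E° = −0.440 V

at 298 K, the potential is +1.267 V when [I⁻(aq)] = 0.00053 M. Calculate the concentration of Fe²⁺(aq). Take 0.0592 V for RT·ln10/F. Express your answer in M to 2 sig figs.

0.00077 M

With I₂/I⁻ at the cathode and Fe²⁺/Fe at the anode, E°cell = +0.541 − (−0.440) = +0.981 V (n = 2).
Since E = E° − (0.0592/n)·log Q, log Q = n(E° − E)/0.0592 = −9.662.
The balanced reaction is I2(s) + Fe(s) → 2 I⁻(aq) + Fe²⁺(aq), so Q = [I⁻(aq)]^2·[Fe²⁺(aq)].
Isolating [Fe²⁺(aq)] in Q = 10^{−9.662} yields log [Fe²⁺(aq)] = −3.111, i.e. 0.00077 M.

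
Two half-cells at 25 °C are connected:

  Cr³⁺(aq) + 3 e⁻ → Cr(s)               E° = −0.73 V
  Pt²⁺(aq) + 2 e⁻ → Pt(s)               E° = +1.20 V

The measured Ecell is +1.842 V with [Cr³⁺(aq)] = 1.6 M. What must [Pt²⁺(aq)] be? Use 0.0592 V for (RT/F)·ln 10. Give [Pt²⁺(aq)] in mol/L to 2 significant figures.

0.0015 M

The Pt²⁺/Pt couple has the larger reduction potential, so it is the cathode: E°cell = +1.20 − (−0.73) = +1.93 V and n = 6.
Rearranging E = E° − (0.0592/n)·log Q gives log Q = 6(+1.93 − (+1.842))/0.0592 = 8.919.
For 3 Pt²⁺(aq) + 2 Cr(s) → 3 Pt(s) + 2 Cr³⁺(aq), the reaction quotient is Q = [Cr³⁺(aq)]^2 / [Pt²⁺(aq)]^3.
Isolating [Pt²⁺(aq)] in Q = 10^{8.919} yields log [Pt²⁺(aq)] = −2.837, i.e. 0.0015 M.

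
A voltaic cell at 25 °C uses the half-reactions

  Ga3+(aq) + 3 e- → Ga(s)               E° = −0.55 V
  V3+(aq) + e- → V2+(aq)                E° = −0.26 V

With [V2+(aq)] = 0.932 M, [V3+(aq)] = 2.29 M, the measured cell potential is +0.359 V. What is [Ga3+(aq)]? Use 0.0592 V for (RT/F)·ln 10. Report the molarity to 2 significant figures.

0.0047 M

With V³⁺/V²⁺ at the cathode and Ga³⁺/Ga at the anode, E°cell = −0.26 − (−0.55) = +0.29 V (n = 3).
From the Nernst equation, log Q = n(E° − E)/0.0592 = 3·(+0.29 − (+0.359))/0.0592 = −3.497.
For 3 V3+(aq) + Ga(s) → 3 V2+(aq) + Ga3+(aq), the reaction quotient is Q = ([V2+(aq)]^3·[Ga3+(aq)]) / [V3+(aq)]^3.
Solving for the unknown gives log [Ga3+(aq)] = −2.326, so [Ga3+(aq)] ≈ 0.0047 M.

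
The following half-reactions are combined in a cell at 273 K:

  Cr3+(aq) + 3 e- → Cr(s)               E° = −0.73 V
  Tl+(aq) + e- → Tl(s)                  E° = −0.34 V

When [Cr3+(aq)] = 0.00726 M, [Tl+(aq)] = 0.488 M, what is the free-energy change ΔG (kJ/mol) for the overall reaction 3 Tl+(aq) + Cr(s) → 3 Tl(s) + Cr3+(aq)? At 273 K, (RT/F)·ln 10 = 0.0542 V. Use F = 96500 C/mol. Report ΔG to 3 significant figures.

The standard cell potential is −0.34 − (−0.73) = +0.39 V, with n = 3 electrons in the balanced equation.
The reaction quotient is [Cr3+(aq)] / [Tl+(aq)]^3 = 0.0625; by Nernst, E = +0.39 − (0.0542/3)(−1.204) = +0.4118 V.
Then ΔG = −nFE = −3 × 96500 × +0.4118 J/mol = −119 kJ/mol.

−119 kJ/mol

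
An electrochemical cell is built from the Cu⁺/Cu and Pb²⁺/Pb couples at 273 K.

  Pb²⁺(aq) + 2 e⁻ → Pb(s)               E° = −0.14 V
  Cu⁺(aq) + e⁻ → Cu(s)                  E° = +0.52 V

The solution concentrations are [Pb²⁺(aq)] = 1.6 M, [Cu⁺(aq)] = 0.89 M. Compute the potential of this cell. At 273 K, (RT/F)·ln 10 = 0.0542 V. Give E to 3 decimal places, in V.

Since E°(Cu⁺/Cu) > E°(Pb²⁺/Pb), Cu⁺/Cu serves as the cathode.
E°cell = +0.52 − (−0.14) = +0.66 V, with n = 2 electrons transferred.
Balancing gives 2 Cu⁺(aq) + Pb(s) → 2 Cu(s) + Pb²⁺(aq); hence Q = [Pb²⁺(aq)] / [Cu⁺(aq)]^2 = 2.02 (log Q = 0.305).
E = E° − (0.0542/n)·log Q = +0.66 − (0.0542/2)(0.305) = +0.652 V.

+0.652 V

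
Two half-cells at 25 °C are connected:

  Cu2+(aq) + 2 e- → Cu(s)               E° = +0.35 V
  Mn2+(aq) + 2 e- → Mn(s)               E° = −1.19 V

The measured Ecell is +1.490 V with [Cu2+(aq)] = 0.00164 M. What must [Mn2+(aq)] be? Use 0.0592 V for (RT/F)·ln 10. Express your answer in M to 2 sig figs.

Cu²⁺/Cu is the cathode (higher E°); E°cell = +0.35 − (−1.19) = +1.54 V with n = 2.
Rearranging E = E° − (0.0592/n)·log Q gives log Q = 2(+1.54 − (+1.490))/0.0592 = 1.689.
For Cu2+(aq) + Mn(s) → Cu(s) + Mn2+(aq), the reaction quotient is Q = [Mn2+(aq)] / [Cu2+(aq)].
Substituting the known concentrations and solving, log [Mn2+(aq)] = −1.096 and [Mn2+(aq)] = 0.080 M.

0.080 M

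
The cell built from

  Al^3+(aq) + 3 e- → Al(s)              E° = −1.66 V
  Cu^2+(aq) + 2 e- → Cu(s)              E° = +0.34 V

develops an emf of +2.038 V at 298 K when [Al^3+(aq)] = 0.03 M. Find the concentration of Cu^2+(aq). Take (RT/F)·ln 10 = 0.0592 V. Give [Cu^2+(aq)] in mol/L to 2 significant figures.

1.9 M

Cu²⁺/Cu is the cathode (higher E°); E°cell = +0.34 − (−1.66) = +2.00 V with n = 6.
From the Nernst equation, log Q = n(E° − E)/0.0592 = 6·(+2.00 − (+2.038))/0.0592 = −3.851.
The balanced reaction is 3 Cu^2+(aq) + 2 Al(s) → 3 Cu(s) + 2 Al^3+(aq), so Q = [Al^3+(aq)]^2 / [Cu^2+(aq)]^3.
Isolating [Cu^2+(aq)] in Q = 10^{−3.851} yields log [Cu^2+(aq)] = 0.268, i.e. 1.9 M.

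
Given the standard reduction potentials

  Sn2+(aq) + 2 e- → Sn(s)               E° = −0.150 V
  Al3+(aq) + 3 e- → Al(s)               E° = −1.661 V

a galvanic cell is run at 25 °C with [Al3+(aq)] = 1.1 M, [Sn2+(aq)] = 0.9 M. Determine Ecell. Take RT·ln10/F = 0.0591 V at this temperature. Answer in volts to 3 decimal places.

+1.509 V

Since E°(Sn²⁺/Sn) > E°(Al³⁺/Al), Sn²⁺/Sn serves as the cathode.
E°cell = −0.150 − (−1.661) = +1.511 V, with n = 6 electrons transferred.
For the overall reaction 3 Sn2+(aq) + 2 Al(s) → 3 Sn(s) + 2 Al3+(aq), Q = [Al3+(aq)]^2 / [Sn2+(aq)]^3 = 1.66, giving log Q = 0.220.
Applying E = E° − (RT ln10/nF)·log Q gives +1.511 − (0.0591/6)(0.220) = +1.509 V.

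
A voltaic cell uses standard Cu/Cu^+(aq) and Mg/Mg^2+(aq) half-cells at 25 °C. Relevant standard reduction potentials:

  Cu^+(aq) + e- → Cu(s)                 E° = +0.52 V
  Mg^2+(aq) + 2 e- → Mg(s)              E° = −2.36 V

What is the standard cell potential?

+2.88 V

The Cu⁺/Cu couple has the higher E°, so Cu ion is reduced (cathode) and Mg is oxidized (anode).
E°cell = E°(cathode) − E°(anode) = +0.52 − (−2.36) = +2.88 V.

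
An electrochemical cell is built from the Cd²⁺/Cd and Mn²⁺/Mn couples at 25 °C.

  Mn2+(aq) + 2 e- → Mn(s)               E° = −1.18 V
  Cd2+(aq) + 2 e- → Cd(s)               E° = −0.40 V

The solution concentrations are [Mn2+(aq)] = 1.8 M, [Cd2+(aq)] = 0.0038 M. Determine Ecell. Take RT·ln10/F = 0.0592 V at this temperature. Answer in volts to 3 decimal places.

The Cd²⁺/Cd couple has the more positive E°, so it is the cathode; Mn²⁺/Mn is the anode.
E°cell = E°cat − E°an = −0.40 − (−1.18) = +0.78 V; n = 2.
For the overall reaction Cd2+(aq) + Mn(s) → Cd(s) + Mn2+(aq), Q = [Mn2+(aq)] / [Cd2+(aq)] = 474, giving log Q = 2.675.
E = E° − (0.0592/n)·log Q = +0.78 − (0.0592/2)(2.675) = +0.701 V.

+0.701 V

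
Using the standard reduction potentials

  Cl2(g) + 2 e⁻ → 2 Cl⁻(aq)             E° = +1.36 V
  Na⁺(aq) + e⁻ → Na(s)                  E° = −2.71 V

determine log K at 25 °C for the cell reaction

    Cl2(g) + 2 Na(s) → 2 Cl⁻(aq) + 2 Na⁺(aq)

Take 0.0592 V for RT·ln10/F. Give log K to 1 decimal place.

log K = 137.5

The Cl₂/Cl⁻ couple is reduced (cathode); E°cell = +1.36 − (−2.71) = +4.07 V with n = 2.
At equilibrium E = 0, so log K = nE°cell / 0.0592 = (2)(+4.07) / 0.0592 = 137.5.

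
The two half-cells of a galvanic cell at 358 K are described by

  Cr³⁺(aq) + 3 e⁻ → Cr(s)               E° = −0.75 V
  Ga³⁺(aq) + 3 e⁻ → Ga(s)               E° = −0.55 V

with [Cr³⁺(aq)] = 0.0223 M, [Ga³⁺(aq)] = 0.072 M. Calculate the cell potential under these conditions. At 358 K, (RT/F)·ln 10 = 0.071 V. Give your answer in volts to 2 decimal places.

+0.21 V

Ga³⁺/Ga is reduced (cathode, E° = −0.55 V) and Cr³⁺/Cr is oxidized (anode).
E°cell = −0.55 − (−0.75) = +0.20 V, with n = 3 electrons transferred.
Balancing gives Ga³⁺(aq) + Cr(s) → Ga(s) + Cr³⁺(aq); hence Q = [Cr³⁺(aq)] / [Ga³⁺(aq)] = 0.31 (log Q = −0.509).
E = E° − (0.071/n)·log Q = +0.20 − (0.071/3)(−0.509) = +0.21 V.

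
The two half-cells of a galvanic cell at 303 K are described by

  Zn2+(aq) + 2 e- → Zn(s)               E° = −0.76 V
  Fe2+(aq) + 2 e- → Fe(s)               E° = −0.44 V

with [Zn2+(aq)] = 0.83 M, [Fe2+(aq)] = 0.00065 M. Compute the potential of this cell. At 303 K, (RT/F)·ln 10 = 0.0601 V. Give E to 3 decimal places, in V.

+0.227 V

Since E°(Fe²⁺/Fe) > E°(Zn²⁺/Zn), Fe²⁺/Fe serves as the cathode.
The standard potential is −0.44 − (−0.76) = +0.32 V and the balanced reaction transfers n = 2 electrons.
For the overall reaction Fe2+(aq) + Zn(s) → Fe(s) + Zn2+(aq), Q = [Zn2+(aq)] / [Fe2+(aq)] = 1.28×10^3, giving log Q = 3.106.
By the Nernst equation, E = +0.32 − (0.0601/2)·(3.106) = +0.227 V.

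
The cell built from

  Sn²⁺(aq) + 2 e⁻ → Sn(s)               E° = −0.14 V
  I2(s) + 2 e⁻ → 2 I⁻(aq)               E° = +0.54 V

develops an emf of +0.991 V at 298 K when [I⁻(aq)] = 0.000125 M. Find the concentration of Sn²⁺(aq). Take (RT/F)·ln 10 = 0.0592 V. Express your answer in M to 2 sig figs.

I₂/I⁻ is the cathode (higher E°); E°cell = +0.54 − (−0.14) = +0.68 V with n = 2.
Rearranging E = E° − (0.0592/n)·log Q gives log Q = 2(+0.68 − (+0.991))/0.0592 = −10.507.
The balanced reaction is I2(s) + Sn(s) → 2 I⁻(aq) + Sn²⁺(aq), so Q = [I⁻(aq)]^2·[Sn²⁺(aq)].
Solving for the unknown gives log [Sn²⁺(aq)] = −2.701, so [Sn²⁺(aq)] ≈ 0.0020 M.

0.0020 M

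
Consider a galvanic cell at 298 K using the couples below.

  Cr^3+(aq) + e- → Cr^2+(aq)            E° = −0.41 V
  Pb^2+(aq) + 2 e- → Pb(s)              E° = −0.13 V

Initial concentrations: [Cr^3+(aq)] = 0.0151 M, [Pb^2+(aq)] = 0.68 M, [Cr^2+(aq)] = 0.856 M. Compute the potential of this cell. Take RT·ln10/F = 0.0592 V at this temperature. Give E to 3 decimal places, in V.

+0.379 V

Pb²⁺/Pb is reduced (cathode, E° = −0.13 V) and Cr³⁺/Cr²⁺ is oxidized (anode).
The standard potential is −0.13 − (−0.41) = +0.28 V and the balanced reaction transfers n = 2 electrons.
For the overall reaction Pb^2+(aq) + 2 Cr^2+(aq) → Pb(s) + 2 Cr^3+(aq), Q = [Cr^3+(aq)]^2 / ([Pb^2+(aq)]·[Cr^2+(aq)]^2) = 0.000458, giving log Q = −3.340.
By the Nernst equation, E = +0.28 − (0.0592/2)·(−3.340) = +0.379 V.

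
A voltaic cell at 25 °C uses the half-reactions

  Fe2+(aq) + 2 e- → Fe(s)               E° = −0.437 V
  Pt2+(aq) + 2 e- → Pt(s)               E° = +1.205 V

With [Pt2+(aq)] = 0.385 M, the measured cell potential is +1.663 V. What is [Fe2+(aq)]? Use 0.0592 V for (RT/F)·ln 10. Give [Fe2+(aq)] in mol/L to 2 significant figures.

The Pt²⁺/Pt couple has the larger reduction potential, so it is the cathode: E°cell = +1.205 − (−0.437) = +1.642 V and n = 2.
From the Nernst equation, log Q = n(E° − E)/0.0592 = 2·(+1.642 − (+1.663))/0.0592 = −0.709.
For Pt2+(aq) + Fe(s) → Pt(s) + Fe2+(aq), the reaction quotient is Q = [Fe2+(aq)] / [Pt2+(aq)].
Solving for the unknown gives log [Fe2+(aq)] = −1.124, so [Fe2+(aq)] ≈ 0.075 M.

0.075 M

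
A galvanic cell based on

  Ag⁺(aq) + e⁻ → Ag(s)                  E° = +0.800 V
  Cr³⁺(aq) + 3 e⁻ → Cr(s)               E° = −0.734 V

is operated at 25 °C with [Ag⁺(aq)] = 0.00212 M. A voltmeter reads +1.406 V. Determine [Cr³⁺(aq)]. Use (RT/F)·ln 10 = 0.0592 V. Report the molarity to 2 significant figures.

0.029 M

Ag⁺/Ag is the cathode (higher E°); E°cell = +0.800 − (−0.734) = +1.534 V with n = 3.
From the Nernst equation, log Q = n(E° − E)/0.0592 = 3·(+1.534 − (+1.406))/0.0592 = 6.486.
The balanced reaction is 3 Ag⁺(aq) + Cr(s) → 3 Ag(s) + Cr³⁺(aq), so Q = [Cr³⁺(aq)] / [Ag⁺(aq)]^3.
Substituting the known concentrations and solving, log [Cr³⁺(aq)] = −1.535 and [Cr³⁺(aq)] = 0.029 M.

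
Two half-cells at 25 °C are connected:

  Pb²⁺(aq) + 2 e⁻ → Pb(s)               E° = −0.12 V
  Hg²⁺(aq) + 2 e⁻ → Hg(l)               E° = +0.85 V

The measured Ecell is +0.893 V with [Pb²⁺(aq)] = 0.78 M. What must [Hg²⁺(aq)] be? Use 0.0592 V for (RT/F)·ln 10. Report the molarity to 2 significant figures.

With Hg²⁺/Hg at the cathode and Pb²⁺/Pb at the anode, E°cell = +0.85 − (−0.12) = +0.97 V (n = 2).
Rearranging E = E° − (0.0592/n)·log Q gives log Q = 2(+0.97 − (+0.893))/0.0592 = 2.601.
The balanced reaction is Hg²⁺(aq) + Pb(s) → Hg(l) + Pb²⁺(aq), so Q = [Pb²⁺(aq)] / [Hg²⁺(aq)].
Solving for the unknown gives log [Hg²⁺(aq)] = −2.709, so [Hg²⁺(aq)] ≈ 0.0020 M.

0.0020 M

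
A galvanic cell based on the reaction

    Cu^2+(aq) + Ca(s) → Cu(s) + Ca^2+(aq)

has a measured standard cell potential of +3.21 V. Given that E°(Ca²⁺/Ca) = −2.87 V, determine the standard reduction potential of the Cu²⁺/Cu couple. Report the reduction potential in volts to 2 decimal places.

+0.34 V

In the reaction as written the Cu²⁺/Cu couple is reduced (cathode) and Ca²⁺/Ca is oxidized (anode), so E°cell = E°(Cu²⁺/Cu) − E°(Ca²⁺/Ca).
E°(Cu²⁺/Cu) = E°cell + E°(anode) = +3.21 + (−2.87) = +0.34 V.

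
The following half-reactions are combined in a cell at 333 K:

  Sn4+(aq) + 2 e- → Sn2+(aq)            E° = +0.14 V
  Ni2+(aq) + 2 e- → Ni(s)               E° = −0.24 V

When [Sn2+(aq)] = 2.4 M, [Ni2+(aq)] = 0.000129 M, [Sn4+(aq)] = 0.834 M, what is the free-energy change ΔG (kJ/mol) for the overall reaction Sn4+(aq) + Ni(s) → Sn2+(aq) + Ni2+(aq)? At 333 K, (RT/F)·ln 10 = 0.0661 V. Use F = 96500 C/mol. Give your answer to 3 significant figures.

−95.2 kJ/mol

E°cell = +0.14 − (−0.24) = +0.38 V; the balanced reaction transfers n = 2 electrons.
Q = ([Sn2+(aq)]·[Ni2+(aq)]) / [Sn4+(aq)] = 0.000371, so log Q = −3.430 and E = +0.38 − (0.0661/2)(−3.430) = +0.4934 V.
Then ΔG = −nFE = −2 × 96500 × +0.4934 J/mol = −95.2 kJ/mol.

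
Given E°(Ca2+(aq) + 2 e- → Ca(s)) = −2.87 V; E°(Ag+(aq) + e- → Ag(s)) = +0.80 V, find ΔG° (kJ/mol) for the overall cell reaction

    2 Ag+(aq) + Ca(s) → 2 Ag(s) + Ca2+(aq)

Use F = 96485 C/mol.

−708 kJ/mol

In the reaction as written Ag+(aq) is reduced, so the Ag⁺/Ag couple is the cathode and Ca²⁺/Ca is the anode.
E°cell = +0.80 − (−2.87) = +3.67 V; balancing electrons gives n = 2.
ΔG° = −nFE°cell = −(2)(96485)(+3.67) J/mol = −708 kJ/mol.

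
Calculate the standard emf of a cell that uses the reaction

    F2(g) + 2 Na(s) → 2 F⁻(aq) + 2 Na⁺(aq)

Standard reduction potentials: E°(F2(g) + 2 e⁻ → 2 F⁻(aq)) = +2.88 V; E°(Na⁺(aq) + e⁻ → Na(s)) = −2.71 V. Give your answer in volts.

F2(g) gains electrons, so the F₂/F⁻ couple is the cathode; the Na⁺/Na couple is the anode.
E°cell = E°(cathode) − E°(anode) = +2.88 − (−2.71) = +5.59 V.

+5.59 V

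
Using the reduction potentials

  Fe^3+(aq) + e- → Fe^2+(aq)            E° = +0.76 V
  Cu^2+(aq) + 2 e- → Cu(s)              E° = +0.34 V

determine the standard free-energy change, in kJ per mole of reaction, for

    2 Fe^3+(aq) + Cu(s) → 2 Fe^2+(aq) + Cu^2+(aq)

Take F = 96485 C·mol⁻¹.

In the reaction as written Fe^3+(aq) is reduced, so the Fe³⁺/Fe²⁺ couple is the cathode and Cu²⁺/Cu is the anode.
E°cell = +0.76 − (+0.34) = +0.42 V; balancing electrons gives n = 2.
ΔG° = −nFE°cell = −(2)(96485)(+0.42) J/mol = −81.0 kJ/mol.

−81.0 kJ/mol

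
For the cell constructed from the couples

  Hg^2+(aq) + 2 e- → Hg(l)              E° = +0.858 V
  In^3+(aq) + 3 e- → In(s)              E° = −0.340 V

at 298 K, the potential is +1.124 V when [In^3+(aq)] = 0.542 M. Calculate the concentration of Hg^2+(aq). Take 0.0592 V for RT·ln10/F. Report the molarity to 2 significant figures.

0.0021 M

The Hg²⁺/Hg couple has the larger reduction potential, so it is the cathode: E°cell = +0.858 − (−0.340) = +1.198 V and n = 6.
Since E = E° − (0.0592/n)·log Q, log Q = n(E° − E)/0.0592 = 7.500.
For 3 Hg^2+(aq) + 2 In(s) → 3 Hg(l) + 2 In^3+(aq), the reaction quotient is Q = [In^3+(aq)]^2 / [Hg^2+(aq)]^3.
Solving for the unknown gives log [Hg^2+(aq)] = −2.677, so [Hg^2+(aq)] ≈ 0.0021 M.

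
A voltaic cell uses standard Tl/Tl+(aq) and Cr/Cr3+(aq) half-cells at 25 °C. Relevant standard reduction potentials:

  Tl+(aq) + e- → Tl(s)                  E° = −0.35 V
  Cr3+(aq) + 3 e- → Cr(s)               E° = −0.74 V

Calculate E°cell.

+0.39 V

Of the two couples in this cell, the one with the more positive reduction potential is reduced at the cathode: here that is Tl⁺/Tl (−0.35 V); Cr³⁺/Cr (−0.74 V) is the anode.
E°cell = E°(cathode) − E°(anode) = −0.35 − (−0.74) = +0.39 V.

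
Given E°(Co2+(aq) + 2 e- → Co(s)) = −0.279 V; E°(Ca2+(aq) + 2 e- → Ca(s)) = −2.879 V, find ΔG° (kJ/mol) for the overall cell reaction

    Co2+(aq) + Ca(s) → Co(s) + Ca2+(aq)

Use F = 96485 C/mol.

In the reaction as written Co2+(aq) is reduced, so the Co²⁺/Co couple is the cathode and Ca²⁺/Ca is the anode.
E°cell = −0.279 − (−2.879) = +2.600 V; balancing electrons gives n = 2.
ΔG° = −nFE°cell = −(2)(96485)(+2.600) J/mol = −502 kJ/mol.

−502 kJ/mol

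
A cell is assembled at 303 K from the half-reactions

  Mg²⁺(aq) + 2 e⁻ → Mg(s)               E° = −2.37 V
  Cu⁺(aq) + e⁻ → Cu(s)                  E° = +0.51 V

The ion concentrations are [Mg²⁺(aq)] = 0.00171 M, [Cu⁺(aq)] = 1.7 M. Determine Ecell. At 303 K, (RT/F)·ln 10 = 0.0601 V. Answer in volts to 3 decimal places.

Since E°(Cu⁺/Cu) > E°(Mg²⁺/Mg), Cu⁺/Cu serves as the cathode.
E°cell = +0.51 − (−2.37) = +2.88 V, with n = 2 electrons transferred.
Balancing gives 2 Cu⁺(aq) + Mg(s) → 2 Cu(s) + Mg²⁺(aq); hence Q = [Mg²⁺(aq)] / [Cu⁺(aq)]^2 = 0.000592 (log Q = −3.228).
Applying E = E° − (RT ln10/nF)·log Q gives +2.88 − (0.0601/2)(−3.228) = +2.977 V.

+2.977 V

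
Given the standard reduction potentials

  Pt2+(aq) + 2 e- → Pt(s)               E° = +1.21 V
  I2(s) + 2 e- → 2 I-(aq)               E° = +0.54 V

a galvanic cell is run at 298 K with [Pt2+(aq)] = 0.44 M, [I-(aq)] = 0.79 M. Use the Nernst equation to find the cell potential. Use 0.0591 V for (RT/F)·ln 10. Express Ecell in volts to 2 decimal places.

Pt²⁺/Pt is reduced (cathode, E° = +1.21 V) and I₂/I⁻ is oxidized (anode).
E°cell = E°cat − E°an = +1.21 − (+0.54) = +0.67 V; n = 2.
Balancing gives Pt2+(aq) + 2 I-(aq) → Pt(s) + I2(s); hence Q = 1 / ([Pt2+(aq)]·[I-(aq)]^2) = 3.64 (log Q = 0.561).
E = E° − (0.0591/n)·log Q = +0.67 − (0.0591/2)(0.561) = +0.65 V.

+0.65 V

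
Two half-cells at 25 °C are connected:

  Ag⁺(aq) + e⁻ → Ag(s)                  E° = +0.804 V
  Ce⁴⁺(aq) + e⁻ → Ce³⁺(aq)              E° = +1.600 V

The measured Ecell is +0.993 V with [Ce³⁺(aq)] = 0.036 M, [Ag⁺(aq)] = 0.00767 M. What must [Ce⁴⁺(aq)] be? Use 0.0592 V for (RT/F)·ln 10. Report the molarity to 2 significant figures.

0.59 M

Ce⁴⁺/Ce³⁺ is the cathode (higher E°); E°cell = +1.600 − (+0.804) = +0.796 V with n = 1.
Since E = E° − (0.0592/n)·log Q, log Q = n(E° − E)/0.0592 = −3.328.
The balanced reaction is Ce⁴⁺(aq) + Ag(s) → Ce³⁺(aq) + Ag⁺(aq), so Q = ([Ce³⁺(aq)]·[Ag⁺(aq)]) / [Ce⁴⁺(aq)].
Solving for the unknown gives log [Ce⁴⁺(aq)] = −0.231, so [Ce⁴⁺(aq)] ≈ 0.59 M.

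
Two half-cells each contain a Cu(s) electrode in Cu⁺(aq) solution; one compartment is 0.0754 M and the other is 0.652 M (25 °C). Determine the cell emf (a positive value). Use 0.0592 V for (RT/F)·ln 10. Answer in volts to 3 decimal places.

0.055 V

For a concentration cell E°cell = 0, since both electrodes use the same couple.
The compartment with the higher Cu⁺(aq) concentration (0.652 M) acts as the cathode; ions are reduced there and produced at the dilute (0.0754 M) anode.
With n = 1, Ecell = −(0.0592/1)·log([dilute]/[conc]) = −(0.0592/1)·log(0.0754/0.652) = +0.055 V.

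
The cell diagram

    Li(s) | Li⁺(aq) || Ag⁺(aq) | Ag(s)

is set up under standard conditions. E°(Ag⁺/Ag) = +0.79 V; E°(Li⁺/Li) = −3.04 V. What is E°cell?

By convention the left-hand electrode in cell notation is the anode (oxidation) and the right-hand electrode is the cathode (reduction).
E°cell = E°(right) − E°(left) = +0.79 − (−3.04) = +3.83 V.

+3.83 V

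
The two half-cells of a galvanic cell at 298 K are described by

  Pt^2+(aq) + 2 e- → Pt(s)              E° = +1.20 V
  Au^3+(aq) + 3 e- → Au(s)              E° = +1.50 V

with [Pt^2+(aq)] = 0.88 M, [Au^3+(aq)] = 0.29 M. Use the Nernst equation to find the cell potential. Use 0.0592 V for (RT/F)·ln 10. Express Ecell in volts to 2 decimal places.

+0.29 V

Since E°(Au³⁺/Au) > E°(Pt²⁺/Pt), Au³⁺/Au serves as the cathode.
E°cell = E°cat − E°an = +1.50 − (+1.20) = +0.30 V; n = 6.
Balancing gives 2 Au^3+(aq) + 3 Pt(s) → 2 Au(s) + 3 Pt^2+(aq); hence Q = [Pt^2+(aq)]^3 / [Au^3+(aq)]^2 = 8.1 (log Q = 0.909).
Applying E = E° − (RT ln10/nF)·log Q gives +0.30 − (0.0592/6)(0.909) = +0.29 V.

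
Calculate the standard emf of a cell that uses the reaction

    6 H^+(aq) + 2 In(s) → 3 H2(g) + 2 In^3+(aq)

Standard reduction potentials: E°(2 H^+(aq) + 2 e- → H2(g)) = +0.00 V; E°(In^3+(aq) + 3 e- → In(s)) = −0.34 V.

+0.34 V

In the reaction as written, H^+(aq) is reduced (cathode) and In^3+(aq) is produced by oxidation at the anode.
E°cell = E°(cathode) − E°(anode) = +0.00 − (−0.34) = +0.34 V.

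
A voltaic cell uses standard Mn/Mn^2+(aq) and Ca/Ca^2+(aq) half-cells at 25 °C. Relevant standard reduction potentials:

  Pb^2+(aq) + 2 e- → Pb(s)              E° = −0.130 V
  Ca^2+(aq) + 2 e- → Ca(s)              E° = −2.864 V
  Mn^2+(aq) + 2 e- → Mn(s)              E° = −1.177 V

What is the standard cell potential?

+1.687 V

Of the two couples in this cell, the one with the more positive reduction potential is reduced at the cathode: here that is Mn²⁺/Mn (−1.177 V); Ca²⁺/Ca (−2.864 V) is the anode.
E°cell = E°(cathode) − E°(anode) = −1.177 − (−2.864) = +1.687 V.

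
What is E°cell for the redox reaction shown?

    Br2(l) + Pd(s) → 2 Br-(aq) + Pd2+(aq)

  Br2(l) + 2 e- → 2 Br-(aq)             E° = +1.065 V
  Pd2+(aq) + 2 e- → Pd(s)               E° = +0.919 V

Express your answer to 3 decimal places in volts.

In the reaction as written, Br2(l) is reduced (cathode) and Pd2+(aq) is produced by oxidation at the anode.
E°cell = E°(cathode) − E°(anode) = +1.065 − (+0.919) = +0.146 V.

+0.146 V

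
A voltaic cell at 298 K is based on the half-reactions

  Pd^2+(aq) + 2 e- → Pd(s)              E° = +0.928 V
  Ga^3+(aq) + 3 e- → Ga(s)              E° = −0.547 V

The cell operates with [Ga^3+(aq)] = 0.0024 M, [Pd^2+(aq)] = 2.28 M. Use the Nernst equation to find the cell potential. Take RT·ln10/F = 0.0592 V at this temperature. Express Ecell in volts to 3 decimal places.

Since E°(Pd²⁺/Pd) > E°(Ga³⁺/Ga), Pd²⁺/Pd serves as the cathode.
E°cell = +0.928 − (−0.547) = +1.475 V, with n = 6 electrons transferred.
The balanced reaction is 3 Pd^2+(aq) + 2 Ga(s) → 3 Pd(s) + 2 Ga^3+(aq), so Q = [Ga^3+(aq)]^2 / [Pd^2+(aq)]^3 = 4.86×10^−7 and log Q = −6.313.
By the Nernst equation, E = +1.475 − (0.0592/6)·(−6.313) = +1.537 V.

+1.537 V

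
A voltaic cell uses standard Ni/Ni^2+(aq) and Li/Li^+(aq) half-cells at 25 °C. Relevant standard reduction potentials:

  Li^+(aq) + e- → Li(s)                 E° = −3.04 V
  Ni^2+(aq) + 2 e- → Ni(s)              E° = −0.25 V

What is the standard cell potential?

The Ni²⁺/Ni couple has the higher E°, so Ni ion is reduced (cathode) and Li is oxidized (anode).
E°cell = E°(cathode) − E°(anode) = −0.25 − (−3.04) = +2.79 V.

+2.79 V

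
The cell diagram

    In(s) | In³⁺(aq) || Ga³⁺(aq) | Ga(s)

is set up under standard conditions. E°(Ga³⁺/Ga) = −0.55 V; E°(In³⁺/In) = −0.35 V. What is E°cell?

By convention the left-hand electrode in cell notation is the anode (oxidation) and the right-hand electrode is the cathode (reduction).
E°cell = E°(right) − E°(left) = −0.55 − (−0.35) = −0.20 V.
The negative sign shows that, as written, the cell would require an external voltage to drive the reaction.

−0.20 V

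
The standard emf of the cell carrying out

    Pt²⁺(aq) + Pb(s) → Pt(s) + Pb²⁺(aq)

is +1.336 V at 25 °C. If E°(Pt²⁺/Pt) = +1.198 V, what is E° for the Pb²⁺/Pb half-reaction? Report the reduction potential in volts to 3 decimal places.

−0.138 V

In the reaction as written the Pt²⁺/Pt couple is reduced (cathode) and Pb²⁺/Pb is oxidized (anode), so E°cell = E°(Pt²⁺/Pt) − E°(Pb²⁺/Pb).
E°(Pb²⁺/Pb) = E°(cathode) − E°cell = +1.198 − (+1.336) = −0.138 V.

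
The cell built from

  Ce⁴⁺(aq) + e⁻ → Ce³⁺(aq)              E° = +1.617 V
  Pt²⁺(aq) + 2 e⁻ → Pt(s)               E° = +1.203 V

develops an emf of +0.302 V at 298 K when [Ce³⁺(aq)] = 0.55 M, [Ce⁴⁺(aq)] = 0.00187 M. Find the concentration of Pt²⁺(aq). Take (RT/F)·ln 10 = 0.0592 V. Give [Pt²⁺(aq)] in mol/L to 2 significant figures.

0.070 M

With Ce⁴⁺/Ce³⁺ at the cathode and Pt²⁺/Pt at the anode, E°cell = +1.617 − (+1.203) = +0.414 V (n = 2).
Rearranging E = E° − (0.0592/n)·log Q gives log Q = 2(+0.414 − (+0.302))/0.0592 = 3.784.
Balancing electrons gives 2 Ce⁴⁺(aq) + Pt(s) → 2 Ce³⁺(aq) + Pt²⁺(aq); thus Q = ([Ce³⁺(aq)]^2·[Pt²⁺(aq)]) / [Ce⁴⁺(aq)]^2.
Solving for the unknown gives log [Pt²⁺(aq)] = −1.153, so [Pt²⁺(aq)] ≈ 0.070 M.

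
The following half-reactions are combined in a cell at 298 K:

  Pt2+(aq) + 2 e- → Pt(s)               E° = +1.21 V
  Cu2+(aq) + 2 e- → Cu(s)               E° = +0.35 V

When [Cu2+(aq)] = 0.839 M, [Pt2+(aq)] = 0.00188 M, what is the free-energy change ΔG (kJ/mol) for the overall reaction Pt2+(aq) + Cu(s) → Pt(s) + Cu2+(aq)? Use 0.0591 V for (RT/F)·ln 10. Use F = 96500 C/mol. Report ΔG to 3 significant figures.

−151 kJ/mol

The standard cell potential is +1.21 − (+0.35) = +0.86 V, with n = 2 electrons in the balanced equation.
Q = [Cu2+(aq)] / [Pt2+(aq)] = 446, so log Q = 2.650 and E = +0.86 − (0.0591/2)(2.650) = +0.7817 V.
Finally ΔG = −nFE = −(2)(96500 C/mol)(+0.7817 V) = −151 kJ/mol.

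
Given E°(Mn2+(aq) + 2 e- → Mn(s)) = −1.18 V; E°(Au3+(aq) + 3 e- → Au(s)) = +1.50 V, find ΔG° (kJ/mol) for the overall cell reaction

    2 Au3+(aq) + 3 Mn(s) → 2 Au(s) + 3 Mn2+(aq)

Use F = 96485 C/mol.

In the reaction as written Au3+(aq) is reduced, so the Au³⁺/Au couple is the cathode and Mn²⁺/Mn is the anode.
E°cell = +1.50 − (−1.18) = +2.68 V; balancing electrons gives n = 6.
ΔG° = −nFE°cell = −(6)(96485)(+2.68) J/mol = −1551 kJ/mol.

−1551 kJ/mol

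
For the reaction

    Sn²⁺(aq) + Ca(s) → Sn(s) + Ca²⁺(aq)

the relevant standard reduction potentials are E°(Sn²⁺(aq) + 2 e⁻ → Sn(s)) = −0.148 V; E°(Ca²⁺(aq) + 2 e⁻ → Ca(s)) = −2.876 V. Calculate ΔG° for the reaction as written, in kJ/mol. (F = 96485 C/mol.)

−526 kJ/mol

In the reaction as written Sn²⁺(aq) is reduced, so the Sn²⁺/Sn couple is the cathode and Ca²⁺/Ca is the anode.
E°cell = −0.148 − (−2.876) = +2.728 V; balancing electrons gives n = 2.
ΔG° = −nFE°cell = −(2)(96485)(+2.728) J/mol = −526 kJ/mol.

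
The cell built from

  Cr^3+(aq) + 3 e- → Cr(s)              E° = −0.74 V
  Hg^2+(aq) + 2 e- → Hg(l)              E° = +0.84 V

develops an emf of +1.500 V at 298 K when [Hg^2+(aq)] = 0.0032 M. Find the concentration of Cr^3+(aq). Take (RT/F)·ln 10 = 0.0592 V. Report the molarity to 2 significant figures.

2.1 M

With Hg²⁺/Hg at the cathode and Cr³⁺/Cr at the anode, E°cell = +0.84 − (−0.74) = +1.58 V (n = 6).
Rearranging E = E° − (0.0592/n)·log Q gives log Q = 6(+1.58 − (+1.500))/0.0592 = 8.108.
The balanced reaction is 3 Hg^2+(aq) + 2 Cr(s) → 3 Hg(l) + 2 Cr^3+(aq), so Q = [Cr^3+(aq)]^2 / [Hg^2+(aq)]^3.
Isolating [Cr^3+(aq)] in Q = 10^{8.108} yields log [Cr^3+(aq)] = 0.312, i.e. 2.1 M.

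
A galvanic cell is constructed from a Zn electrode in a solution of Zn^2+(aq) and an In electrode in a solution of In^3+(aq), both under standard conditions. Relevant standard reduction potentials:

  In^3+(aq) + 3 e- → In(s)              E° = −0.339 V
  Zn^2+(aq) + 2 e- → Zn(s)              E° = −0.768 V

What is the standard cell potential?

The In³⁺/In couple has the higher E°, so In ion is reduced (cathode) and Zn is oxidized (anode).
E°cell = E°(cathode) − E°(anode) = −0.339 − (−0.768) = +0.429 V.

+0.429 V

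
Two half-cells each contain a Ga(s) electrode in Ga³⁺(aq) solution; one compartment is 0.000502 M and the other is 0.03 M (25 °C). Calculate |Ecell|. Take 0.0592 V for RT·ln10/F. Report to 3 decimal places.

0.035 V

For a concentration cell E°cell = 0, since both electrodes use the same couple.
The compartment with the higher Ga³⁺(aq) concentration (0.03 M) acts as the cathode; ions are reduced there and produced at the dilute (0.000502 M) anode.
With n = 3, Ecell = −(0.0592/3)·log([dilute]/[conc]) = −(0.0592/3)·log(0.000502/0.03) = +0.035 V.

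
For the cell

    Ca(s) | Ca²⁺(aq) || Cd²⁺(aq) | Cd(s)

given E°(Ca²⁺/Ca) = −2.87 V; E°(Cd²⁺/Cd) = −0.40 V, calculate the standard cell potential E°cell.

+2.47 V

By convention the left-hand electrode in cell notation is the anode (oxidation) and the right-hand electrode is the cathode (reduction).
E°cell = E°(right) − E°(left) = −0.40 − (−2.87) = +2.47 V.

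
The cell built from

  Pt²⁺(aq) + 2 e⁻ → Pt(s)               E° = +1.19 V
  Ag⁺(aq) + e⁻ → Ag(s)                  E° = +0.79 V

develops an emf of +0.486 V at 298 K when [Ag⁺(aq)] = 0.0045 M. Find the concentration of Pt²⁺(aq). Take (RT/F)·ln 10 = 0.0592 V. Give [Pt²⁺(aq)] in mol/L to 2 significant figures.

0.016 M

Pt²⁺/Pt is the cathode (higher E°); E°cell = +1.19 − (+0.79) = +0.40 V with n = 2.
Rearranging E = E° − (0.0592/n)·log Q gives log Q = 2(+0.40 − (+0.486))/0.0592 = −2.905.
Balancing electrons gives Pt²⁺(aq) + 2 Ag(s) → Pt(s) + 2 Ag⁺(aq); thus Q = [Ag⁺(aq)]^2 / [Pt²⁺(aq)].
Substituting the known concentrations and solving, log [Pt²⁺(aq)] = −1.789 and [Pt²⁺(aq)] = 0.016 M.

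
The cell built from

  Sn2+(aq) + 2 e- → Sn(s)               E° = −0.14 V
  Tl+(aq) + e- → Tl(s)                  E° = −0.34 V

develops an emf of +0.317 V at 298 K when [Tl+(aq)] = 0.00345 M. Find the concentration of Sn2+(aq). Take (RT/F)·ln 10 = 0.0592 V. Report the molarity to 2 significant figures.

Sn²⁺/Sn is the cathode (higher E°); E°cell = −0.14 − (−0.34) = +0.20 V with n = 2.
Rearranging E = E° − (0.0592/n)·log Q gives log Q = 2(+0.20 − (+0.317))/0.0592 = −3.953.
Balancing electrons gives Sn2+(aq) + 2 Tl(s) → Sn(s) + 2 Tl+(aq); thus Q = [Tl+(aq)]^2 / [Sn2+(aq)].
Solving for the unknown gives log [Sn2+(aq)] = −0.971, so [Sn2+(aq)] ≈ 0.11 M.

0.11 M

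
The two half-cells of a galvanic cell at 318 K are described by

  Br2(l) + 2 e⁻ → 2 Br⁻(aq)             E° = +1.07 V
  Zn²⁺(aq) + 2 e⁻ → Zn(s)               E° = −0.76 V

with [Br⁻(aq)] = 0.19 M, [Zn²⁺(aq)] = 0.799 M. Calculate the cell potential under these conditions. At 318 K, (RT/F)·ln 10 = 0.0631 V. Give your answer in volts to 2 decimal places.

Since E°(Br₂/Br⁻) > E°(Zn²⁺/Zn), Br₂/Br⁻ serves as the cathode.
The standard potential is +1.07 − (−0.76) = +1.83 V and the balanced reaction transfers n = 2 electrons.
For the overall reaction Br2(l) + Zn(s) → 2 Br⁻(aq) + Zn²⁺(aq), Q = [Br⁻(aq)]^2·[Zn²⁺(aq)] = 0.0288, giving log Q = −1.540.
Applying E = E° − (RT ln10/nF)·log Q gives +1.83 − (0.0631/2)(−1.540) = +1.88 V.

+1.88 V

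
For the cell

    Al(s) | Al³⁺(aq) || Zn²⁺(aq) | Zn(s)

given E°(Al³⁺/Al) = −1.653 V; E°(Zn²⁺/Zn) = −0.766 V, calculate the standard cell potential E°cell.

+0.887 V

By convention the left-hand electrode in cell notation is the anode (oxidation) and the right-hand electrode is the cathode (reduction).
E°cell = E°(right) − E°(left) = −0.766 − (−1.653) = +0.887 V.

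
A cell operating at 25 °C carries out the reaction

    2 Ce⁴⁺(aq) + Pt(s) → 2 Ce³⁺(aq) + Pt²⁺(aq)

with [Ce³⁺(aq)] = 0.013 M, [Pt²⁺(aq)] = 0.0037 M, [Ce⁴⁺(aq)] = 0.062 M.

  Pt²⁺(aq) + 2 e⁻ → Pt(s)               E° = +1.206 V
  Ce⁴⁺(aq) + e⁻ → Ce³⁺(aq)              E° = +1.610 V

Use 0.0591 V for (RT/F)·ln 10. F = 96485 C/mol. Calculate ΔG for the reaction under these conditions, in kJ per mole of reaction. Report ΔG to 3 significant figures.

The standard cell potential is +1.610 − (+1.206) = +0.404 V, with n = 2 electrons in the balanced equation.
The reaction quotient is ([Ce³⁺(aq)]^2·[Pt²⁺(aq)]) / [Ce⁴⁺(aq)]^2 = 0.000163; by Nernst, E = +0.404 − (0.0591/2)(−3.789) = +0.5160 V.
ΔG = −nFE = −(2)(96485)(+0.5160) J/mol = −99.6 kJ/mol.

−99.6 kJ/mol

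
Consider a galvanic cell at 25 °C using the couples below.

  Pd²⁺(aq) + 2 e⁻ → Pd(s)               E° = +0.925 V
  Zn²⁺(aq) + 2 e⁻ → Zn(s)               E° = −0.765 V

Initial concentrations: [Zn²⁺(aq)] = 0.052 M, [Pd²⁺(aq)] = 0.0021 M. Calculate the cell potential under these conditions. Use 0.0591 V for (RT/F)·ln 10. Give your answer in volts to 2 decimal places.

Pd²⁺/Pd is reduced (cathode, E° = +0.925 V) and Zn²⁺/Zn is oxidized (anode).
E°cell = E°cat − E°an = +0.925 − (−0.765) = +1.690 V; n = 2.
For the overall reaction Pd²⁺(aq) + Zn(s) → Pd(s) + Zn²⁺(aq), Q = [Zn²⁺(aq)] / [Pd²⁺(aq)] = 24.8, giving log Q = 1.394.
Applying E = E° − (RT ln10/nF)·log Q gives +1.690 − (0.0591/2)(1.394) = +1.65 V.

+1.65 V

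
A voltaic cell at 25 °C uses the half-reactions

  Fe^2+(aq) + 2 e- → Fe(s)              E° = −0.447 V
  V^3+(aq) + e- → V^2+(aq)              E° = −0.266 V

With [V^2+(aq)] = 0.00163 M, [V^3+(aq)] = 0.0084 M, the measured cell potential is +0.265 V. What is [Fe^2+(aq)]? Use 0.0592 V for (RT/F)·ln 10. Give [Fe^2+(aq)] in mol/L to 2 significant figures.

0.039 M

The V³⁺/V²⁺ couple has the larger reduction potential, so it is the cathode: E°cell = −0.266 − (−0.447) = +0.181 V and n = 2.
Since E = E° − (0.0592/n)·log Q, log Q = n(E° − E)/0.0592 = −2.838.
Balancing electrons gives 2 V^3+(aq) + Fe(s) → 2 V^2+(aq) + Fe^2+(aq); thus Q = ([V^2+(aq)]^2·[Fe^2+(aq)]) / [V^3+(aq)]^2.
Isolating [Fe^2+(aq)] in Q = 10^{−2.838} yields log [Fe^2+(aq)] = −1.414, i.e. 0.039 M.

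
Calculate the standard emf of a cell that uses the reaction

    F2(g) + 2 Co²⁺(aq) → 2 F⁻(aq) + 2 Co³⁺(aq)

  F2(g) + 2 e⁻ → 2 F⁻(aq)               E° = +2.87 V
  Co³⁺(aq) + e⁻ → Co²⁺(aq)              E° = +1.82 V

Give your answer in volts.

In the reaction as written, F2(g) is reduced (cathode) and Co³⁺(aq) is produced by oxidation at the anode.
E°cell = E°(cathode) − E°(anode) = +2.87 − (+1.82) = +1.05 V.

+1.05 V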